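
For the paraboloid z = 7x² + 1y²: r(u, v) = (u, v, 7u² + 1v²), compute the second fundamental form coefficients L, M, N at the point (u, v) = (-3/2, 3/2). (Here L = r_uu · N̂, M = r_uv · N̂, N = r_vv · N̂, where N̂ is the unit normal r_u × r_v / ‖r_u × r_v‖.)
L = 14*sqrt(451)/451;  M = 0;  N = 2*sqrt(451)/451

Compute the unit normal N̂(u, v) = (-14*u/sqrt(196*u^2 + 4*v^2 + 1), -2*v/sqrt(196*u^2 + 4*v^2 + 1), 1/sqrt(196*u^2 + 4*v^2 + 1)), and the second partials r_uu, r_uv, r_vv. Take dot products:
  L(u, v) = r_uu · N̂ = 14/sqrt(196*u^2 + 4*v^2 + 1),
  M(u, v) = r_uv · N̂ = 0,
  N(u, v) = r_vv · N̂ = 2/sqrt(196*u^2 + 4*v^2 + 1).
Evaluating at (u, v) = (-3/2, 3/2):
  L = 14*sqrt(451)/451, M = 0, N = 2*sqrt(451)/451.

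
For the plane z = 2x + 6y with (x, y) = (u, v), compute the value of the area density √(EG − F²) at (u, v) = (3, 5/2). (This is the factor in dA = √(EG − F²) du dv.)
√(EG − F²)|_{(3, 5/2)} = sqrt(41)

E = 5, F = 12, G = 37, so EG − F² = 41. Taking the positive square root: √(EG − F²) = sqrt(41). At (u, v) = (3, 5/2): sqrt(41).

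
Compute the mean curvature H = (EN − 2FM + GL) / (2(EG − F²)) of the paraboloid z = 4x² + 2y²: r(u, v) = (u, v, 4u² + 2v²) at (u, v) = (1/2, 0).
H = 38*sqrt(17)/289

With E = 64*u^2 + 1, F = 32*u*v, G = 16*v^2 + 1, L = 8/sqrt(64*u^2 + 16*v^2 + 1), M = 0, N = 4/sqrt(64*u^2 + 16*v^2 + 1), assemble
  H = (EN − 2FM + GL) / (2(EG − F²)) = 2*(64*u^2 + 32*v^2 + 3)/(64*u^2 + 16*v^2 + 1)^(3/2).
At (u, v) = (1/2, 0): H = 38*sqrt(17)/289.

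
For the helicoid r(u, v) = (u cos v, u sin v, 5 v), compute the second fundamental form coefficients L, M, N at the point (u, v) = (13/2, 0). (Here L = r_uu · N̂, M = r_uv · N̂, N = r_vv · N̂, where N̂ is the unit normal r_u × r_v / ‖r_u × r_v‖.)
L = 0;  M = -10*sqrt(269)/269;  N = 0

Compute the unit normal N̂(u, v) = (5*sin(v)/sqrt(u^2 + 25), -5*cos(v)/sqrt(u^2 + 25), u/sqrt(u^2 + 25)), and the second partials r_uu, r_uv, r_vv. Take dot products:
  L(u, v) = r_uu · N̂ = 0,
  M(u, v) = r_uv · N̂ = -5/sqrt(u^2 + 25),
  N(u, v) = r_vv · N̂ = 0.
Evaluating at (u, v) = (13/2, 0):
  L = 0, M = -10*sqrt(269)/269, N = 0.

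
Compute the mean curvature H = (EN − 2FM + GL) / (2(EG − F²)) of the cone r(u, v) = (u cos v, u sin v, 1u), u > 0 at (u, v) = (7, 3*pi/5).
H = sqrt(2)/28

With E = 2, F = 0, G = u^2, L = 0, M = 0, N = sqrt(2)*u^2/(2*Abs(u)), assemble
  H = (EN − 2FM + GL) / (2(EG − F²)) = sqrt(2)/(4*Abs(u)).
At (u, v) = (7, 3*pi/5): H = sqrt(2)/28.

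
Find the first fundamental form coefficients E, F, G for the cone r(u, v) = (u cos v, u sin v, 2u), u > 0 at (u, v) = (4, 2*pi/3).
E = 5;  F = 0;  G = 16

Partials: r_u = (cos(v), sin(v), 2), r_v = (-u*sin(v), u*cos(v), 0). As functions of (u, v):
  E = r_u · r_u = 5,
  F = r_u · r_v = 0,
  G = r_v · r_v = u^2.
Evaluating at (u, v) = (4, 2*pi/3): E = 5, F = 0, G = 16.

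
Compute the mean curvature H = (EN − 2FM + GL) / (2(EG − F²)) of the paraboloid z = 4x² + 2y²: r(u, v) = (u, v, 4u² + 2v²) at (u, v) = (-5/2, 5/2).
H = 134*sqrt(501)/27889

With E = 64*u^2 + 1, F = 32*u*v, G = 16*v^2 + 1, L = 8/sqrt(64*u^2 + 16*v^2 + 1), M = 0, N = 4/sqrt(64*u^2 + 16*v^2 + 1), assemble
  H = (EN − 2FM + GL) / (2(EG − F²)) = 2*(64*u^2 + 32*v^2 + 3)/(64*u^2 + 16*v^2 + 1)^(3/2).
At (u, v) = (-5/2, 5/2): H = 134*sqrt(501)/27889.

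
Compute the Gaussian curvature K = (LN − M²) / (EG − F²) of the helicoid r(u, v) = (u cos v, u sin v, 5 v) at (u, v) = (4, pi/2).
K = -25/1681

Coefficients of the first fundamental form: E = 1, F = 0, G = u^2 + 25.
Coefficients of the second fundamental form: L = 0, M = -5/sqrt(u^2 + 25), N = 0.
Assemble K = (LN − M²)/(EG − F²) = -25/(u^2 + 25)^2. At (u, v) = (4, pi/2): K = -25/1681.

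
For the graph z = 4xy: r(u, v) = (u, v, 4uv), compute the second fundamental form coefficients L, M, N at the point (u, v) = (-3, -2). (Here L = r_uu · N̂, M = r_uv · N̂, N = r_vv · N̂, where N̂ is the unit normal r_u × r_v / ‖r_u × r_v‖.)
L = 0;  M = 4*sqrt(209)/209;  N = 0

Compute the unit normal N̂(u, v) = (-4*v/sqrt(16*u^2 + 16*v^2 + 1), -4*u/sqrt(16*u^2 + 16*v^2 + 1), 1/sqrt(16*u^2 + 16*v^2 + 1)), and the second partials r_uu, r_uv, r_vv. Take dot products:
  L(u, v) = r_uu · N̂ = 0,
  M(u, v) = r_uv · N̂ = 4/sqrt(16*u^2 + 16*v^2 + 1),
  N(u, v) = r_vv · N̂ = 0.
Evaluating at (u, v) = (-3, -2):
  L = 0, M = 4*sqrt(209)/209, N = 0.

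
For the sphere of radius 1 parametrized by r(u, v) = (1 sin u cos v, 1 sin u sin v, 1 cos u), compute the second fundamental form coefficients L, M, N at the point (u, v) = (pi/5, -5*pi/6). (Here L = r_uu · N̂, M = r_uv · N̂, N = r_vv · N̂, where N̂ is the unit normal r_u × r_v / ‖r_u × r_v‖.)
L = -1;  M = 0;  N = -5/8 + sqrt(5)/8

Compute the unit normal N̂(u, v) = (sin(u)^2*cos(v)/Abs(sin(u)), sin(u)^2*sin(v)/Abs(sin(u)), sin(2*u)/(2*Abs(sin(u)))), and the second partials r_uu, r_uv, r_vv. Take dot products:
  L(u, v) = r_uu · N̂ = -sin(u)/Abs(sin(u)),
  M(u, v) = r_uv · N̂ = 0,
  N(u, v) = r_vv · N̂ = -sin(u)^3/Abs(sin(u)).
Evaluating at (u, v) = (pi/5, -5*pi/6):
  L = -1, M = 0, N = -5/8 + sqrt(5)/8.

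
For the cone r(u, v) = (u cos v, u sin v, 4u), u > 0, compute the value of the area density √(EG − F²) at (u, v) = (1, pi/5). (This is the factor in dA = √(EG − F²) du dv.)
√(EG − F²)|_{(1, pi/5)} = sqrt(17)

E = 17, F = 0, G = u^2, so EG − F² = 17*u^2. Taking the positive square root: √(EG − F²) = sqrt(17)*Abs(u). At (u, v) = (1, pi/5): sqrt(17).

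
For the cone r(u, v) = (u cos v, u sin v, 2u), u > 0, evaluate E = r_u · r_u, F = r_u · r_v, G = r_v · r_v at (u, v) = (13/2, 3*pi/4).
E = 5;  F = 0;  G = 169/4

Partials: r_u = (cos(v), sin(v), 2), r_v = (-u*sin(v), u*cos(v), 0). As functions of (u, v):
  E = r_u · r_u = 5,
  F = r_u · r_v = 0,
  G = r_v · r_v = u^2.
Evaluating at (u, v) = (13/2, 3*pi/4): E = 5, F = 0, G = 169/4.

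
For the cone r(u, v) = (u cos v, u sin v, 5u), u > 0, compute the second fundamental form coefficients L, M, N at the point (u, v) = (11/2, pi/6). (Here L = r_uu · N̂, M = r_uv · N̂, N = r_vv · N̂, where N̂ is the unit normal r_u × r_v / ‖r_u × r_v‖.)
L = 0;  M = 0;  N = 55*sqrt(26)/52

Compute the unit normal N̂(u, v) = (-5*sqrt(26)*u*cos(v)/(26*Abs(u)), -5*sqrt(26)*u*sin(v)/(26*Abs(u)), sqrt(26)*u/(26*Abs(u))), and the second partials r_uu, r_uv, r_vv. Take dot products:
  L(u, v) = r_uu · N̂ = 0,
  M(u, v) = r_uv · N̂ = 0,
  N(u, v) = r_vv · N̂ = 5*sqrt(26)*u^2/(26*Abs(u)).
Evaluating at (u, v) = (11/2, pi/6):
  L = 0, M = 0, N = 55*sqrt(26)/52.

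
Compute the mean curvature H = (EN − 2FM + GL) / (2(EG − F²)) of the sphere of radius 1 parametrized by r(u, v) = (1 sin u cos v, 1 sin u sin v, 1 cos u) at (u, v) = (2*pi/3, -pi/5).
H = -1

With E = 1, F = 0, G = sin(u)^2, L = -sin(u)/Abs(sin(u)), M = 0, N = -sin(u)^3/Abs(sin(u)), assemble
  H = (EN − 2FM + GL) / (2(EG − F²)) = -sin(u)/Abs(sin(u)).
At (u, v) = (2*pi/3, -pi/5): H = -1.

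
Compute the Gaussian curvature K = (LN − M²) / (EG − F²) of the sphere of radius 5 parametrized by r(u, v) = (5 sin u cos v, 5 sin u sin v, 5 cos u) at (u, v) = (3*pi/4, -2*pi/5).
K = 1/25

Coefficients of the first fundamental form: E = 25, F = 0, G = 25*sin(u)^2.
Coefficients of the second fundamental form: L = -5*sin(u)/Abs(sin(u)), M = 0, N = -5*sin(u)^3/Abs(sin(u)).
Assemble K = (LN − M²)/(EG − F²) = 1/25. At (u, v) = (3*pi/4, -2*pi/5): K = 1/25.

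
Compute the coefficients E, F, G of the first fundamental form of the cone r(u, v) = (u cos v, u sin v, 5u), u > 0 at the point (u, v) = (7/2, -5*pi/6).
E = 26;  F = 0;  G = 49/4

Partials: r_u = (cos(v), sin(v), 5), r_v = (-u*sin(v), u*cos(v), 0). As functions of (u, v):
  E = r_u · r_u = 26,
  F = r_u · r_v = 0,
  G = r_v · r_v = u^2.
Evaluating at (u, v) = (7/2, -5*pi/6): E = 26, F = 0, G = 49/4.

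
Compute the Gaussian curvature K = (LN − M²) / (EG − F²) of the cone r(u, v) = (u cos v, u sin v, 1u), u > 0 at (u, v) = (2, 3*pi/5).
K = 0

Coefficients of the first fundamental form: E = 2, F = 0, G = u^2.
Coefficients of the second fundamental form: L = 0, M = 0, N = sqrt(2)*u^2/(2*Abs(u)).
Assemble K = (LN − M²)/(EG − F²) = 0. At (u, v) = (2, 3*pi/5): K = 0.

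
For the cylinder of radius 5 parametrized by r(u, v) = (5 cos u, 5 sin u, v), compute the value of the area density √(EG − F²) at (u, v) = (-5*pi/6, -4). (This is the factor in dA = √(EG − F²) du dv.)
√(EG − F²)|_{(-5*pi/6, -4)} = 5

E = 25, F = 0, G = 1, so EG − F² = 25. Taking the positive square root: √(EG − F²) = 5. At (u, v) = (-5*pi/6, -4): 5.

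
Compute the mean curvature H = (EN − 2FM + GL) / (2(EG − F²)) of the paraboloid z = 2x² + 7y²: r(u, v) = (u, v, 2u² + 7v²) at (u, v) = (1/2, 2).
H = 535*sqrt(789)/207507

With E = 16*u^2 + 1, F = 56*u*v, G = 196*v^2 + 1, L = 4/sqrt(16*u^2 + 196*v^2 + 1), M = 0, N = 14/sqrt(16*u^2 + 196*v^2 + 1), assemble
  H = (EN − 2FM + GL) / (2(EG − F²)) = (112*u^2 + 392*v^2 + 9)/(16*u^2 + 196*v^2 + 1)^(3/2).
At (u, v) = (1/2, 2): H = 535*sqrt(789)/207507.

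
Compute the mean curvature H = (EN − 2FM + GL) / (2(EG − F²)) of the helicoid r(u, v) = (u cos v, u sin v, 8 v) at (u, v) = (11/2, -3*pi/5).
H = 0

With E = 1, F = 0, G = u^2 + 64, L = 0, M = -8/sqrt(u^2 + 64), N = 0, assemble
  H = (EN − 2FM + GL) / (2(EG − F²)) = 0.
At (u, v) = (11/2, -3*pi/5): H = 0.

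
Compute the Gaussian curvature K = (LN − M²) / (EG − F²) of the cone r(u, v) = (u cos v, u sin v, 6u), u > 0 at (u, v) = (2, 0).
K = 0

Coefficients of the first fundamental form: E = 37, F = 0, G = u^2.
Coefficients of the second fundamental form: L = 0, M = 0, N = 6*sqrt(37)*u^2/(37*Abs(u)).
Assemble K = (LN − M²)/(EG − F²) = 0. At (u, v) = (2, 0): K = 0.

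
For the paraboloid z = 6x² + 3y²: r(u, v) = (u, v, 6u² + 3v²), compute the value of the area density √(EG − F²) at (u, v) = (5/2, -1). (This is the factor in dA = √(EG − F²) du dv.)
√(EG − F²)|_{(5/2, -1)} = sqrt(937)

E = 144*u^2 + 1, F = 72*u*v, G = 36*v^2 + 1, so EG − F² = 144*u^2 + 36*v^2 + 1. Taking the positive square root: √(EG − F²) = sqrt(144*u^2 + 36*v^2 + 1). At (u, v) = (5/2, -1): sqrt(937).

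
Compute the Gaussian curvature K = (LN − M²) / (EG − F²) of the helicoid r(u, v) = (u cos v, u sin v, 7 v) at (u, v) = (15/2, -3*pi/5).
K = -784/177241

Coefficients of the first fundamental form: E = 1, F = 0, G = u^2 + 49.
Coefficients of the second fundamental form: L = 0, M = -7/sqrt(u^2 + 49), N = 0.
Assemble K = (LN − M²)/(EG − F²) = -49/(u^2 + 49)^2. At (u, v) = (15/2, -3*pi/5): K = -784/177241.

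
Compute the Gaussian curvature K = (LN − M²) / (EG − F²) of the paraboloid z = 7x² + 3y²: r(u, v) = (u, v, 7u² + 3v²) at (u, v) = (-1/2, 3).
K = 21/34969

Coefficients of the first fundamental form: E = 196*u^2 + 1, F = 84*u*v, G = 36*v^2 + 1.
Coefficients of the second fundamental form: L = 14/sqrt(196*u^2 + 36*v^2 + 1), M = 0, N = 6/sqrt(196*u^2 + 36*v^2 + 1).
Assemble K = (LN − M²)/(EG − F²) = 84/(38416*u^4 + 14112*u^2*v^2 + 392*u^2 + 1296*v^4 + 72*v^2 + 1). At (u, v) = (-1/2, 3): K = 21/34969.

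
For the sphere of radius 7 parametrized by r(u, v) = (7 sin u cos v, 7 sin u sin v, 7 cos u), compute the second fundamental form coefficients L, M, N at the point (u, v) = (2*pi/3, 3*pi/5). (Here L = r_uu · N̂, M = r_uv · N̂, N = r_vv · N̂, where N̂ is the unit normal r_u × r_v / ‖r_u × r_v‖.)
L = -7;  M = 0;  N = -21/4

Compute the unit normal N̂(u, v) = (sin(u)^2*cos(v)/Abs(sin(u)), sin(u)^2*sin(v)/Abs(sin(u)), sin(2*u)/(2*Abs(sin(u)))), and the second partials r_uu, r_uv, r_vv. Take dot products:
  L(u, v) = r_uu · N̂ = -7*sin(u)/Abs(sin(u)),
  M(u, v) = r_uv · N̂ = 0,
  N(u, v) = r_vv · N̂ = -7*sin(u)^3/Abs(sin(u)).
Evaluating at (u, v) = (2*pi/3, 3*pi/5):
  L = -7, M = 0, N = -21/4.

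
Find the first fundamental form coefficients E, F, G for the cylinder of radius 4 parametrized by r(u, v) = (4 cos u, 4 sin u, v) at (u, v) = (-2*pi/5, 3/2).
E = 16;  F = 0;  G = 1

Partials: r_u = (-4*sin(u), 4*cos(u), 0), r_v = (0, 0, 1). As functions of (u, v):
  E = r_u · r_u = 16,
  F = r_u · r_v = 0,
  G = r_v · r_v = 1.
Evaluating at (u, v) = (-2*pi/5, 3/2): E = 16, F = 0, G = 1.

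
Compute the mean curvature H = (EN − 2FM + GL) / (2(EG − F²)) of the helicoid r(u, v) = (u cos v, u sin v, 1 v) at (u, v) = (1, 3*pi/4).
H = 0

With E = 1, F = 0, G = u^2 + 1, L = 0, M = -1/sqrt(u^2 + 1), N = 0, assemble
  H = (EN − 2FM + GL) / (2(EG − F²)) = 0.
At (u, v) = (1, 3*pi/4): H = 0.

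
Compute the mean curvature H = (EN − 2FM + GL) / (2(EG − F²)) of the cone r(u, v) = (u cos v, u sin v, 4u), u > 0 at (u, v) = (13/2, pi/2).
H = 4*sqrt(17)/221

With E = 17, F = 0, G = u^2, L = 0, M = 0, N = 4*sqrt(17)*u^2/(17*Abs(u)), assemble
  H = (EN − 2FM + GL) / (2(EG − F²)) = 2*sqrt(17)/(17*Abs(u)).
At (u, v) = (13/2, pi/2): H = 4*sqrt(17)/221.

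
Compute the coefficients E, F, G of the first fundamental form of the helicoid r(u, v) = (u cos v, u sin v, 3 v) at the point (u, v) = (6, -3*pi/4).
E = 1;  F = 0;  G = 45

Partials: r_u = (cos(v), sin(v), 0), r_v = (-u*sin(v), u*cos(v), 3). As functions of (u, v):
  E = r_u · r_u = 1,
  F = r_u · r_v = 0,
  G = r_v · r_v = u^2 + 9.
Evaluating at (u, v) = (6, -3*pi/4): E = 1, F = 0, G = 45.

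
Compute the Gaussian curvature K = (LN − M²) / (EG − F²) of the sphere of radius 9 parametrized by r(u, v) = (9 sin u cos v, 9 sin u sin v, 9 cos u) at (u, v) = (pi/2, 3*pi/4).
K = 1/81

Coefficients of the first fundamental form: E = 81, F = 0, G = 81*sin(u)^2.
Coefficients of the second fundamental form: L = -9*sin(u)/Abs(sin(u)), M = 0, N = -9*sin(u)^3/Abs(sin(u)).
Assemble K = (LN − M²)/(EG − F²) = 1/81. At (u, v) = (pi/2, 3*pi/4): K = 1/81.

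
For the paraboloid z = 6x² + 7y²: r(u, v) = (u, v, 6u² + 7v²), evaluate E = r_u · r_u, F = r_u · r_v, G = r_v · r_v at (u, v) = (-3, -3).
E = 1297;  F = 1512;  G = 1765

Partials: r_u = (1, 0, 12*u), r_v = (0, 1, 14*v). As functions of (u, v):
  E = r_u · r_u = 144*u^2 + 1,
  F = r_u · r_v = 168*u*v,
  G = r_v · r_v = 196*v^2 + 1.
Evaluating at (u, v) = (-3, -3): E = 1297, F = 1512, G = 1765.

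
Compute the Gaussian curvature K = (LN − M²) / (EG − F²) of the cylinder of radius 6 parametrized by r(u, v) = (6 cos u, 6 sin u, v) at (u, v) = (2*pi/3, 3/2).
K = 0

Coefficients of the first fundamental form: E = 36, F = 0, G = 1.
Coefficients of the second fundamental form: L = -6, M = 0, N = 0.
Assemble K = (LN − M²)/(EG − F²) = 0. At (u, v) = (2*pi/3, 3/2): K = 0.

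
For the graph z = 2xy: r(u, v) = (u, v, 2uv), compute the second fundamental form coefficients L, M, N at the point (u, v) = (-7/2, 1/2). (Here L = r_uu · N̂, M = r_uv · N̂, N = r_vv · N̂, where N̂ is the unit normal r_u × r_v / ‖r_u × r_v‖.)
L = 0;  M = 2*sqrt(51)/51;  N = 0

Compute the unit normal N̂(u, v) = (-2*v/sqrt(4*u^2 + 4*v^2 + 1), -2*u/sqrt(4*u^2 + 4*v^2 + 1), 1/sqrt(4*u^2 + 4*v^2 + 1)), and the second partials r_uu, r_uv, r_vv. Take dot products:
  L(u, v) = r_uu · N̂ = 0,
  M(u, v) = r_uv · N̂ = 2/sqrt(4*u^2 + 4*v^2 + 1),
  N(u, v) = r_vv · N̂ = 0.
Evaluating at (u, v) = (-7/2, 1/2):
  L = 0, M = 2*sqrt(51)/51, N = 0.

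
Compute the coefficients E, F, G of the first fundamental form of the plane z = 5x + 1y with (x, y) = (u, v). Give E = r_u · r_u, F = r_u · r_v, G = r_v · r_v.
E = 26;  F = 5;  G = 2

Compute partials: r_u = (1, 0, 5), r_v = (0, 1, 1). Then
  E = r_u · r_u = 26,
  F = r_u · r_v = 5,
  G = r_v · r_v = 2.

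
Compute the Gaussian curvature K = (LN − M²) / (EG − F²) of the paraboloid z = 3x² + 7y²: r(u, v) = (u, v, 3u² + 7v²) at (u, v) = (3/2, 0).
K = 21/1681

Coefficients of the first fundamental form: E = 36*u^2 + 1, F = 84*u*v, G = 196*v^2 + 1.
Coefficients of the second fundamental form: L = 6/sqrt(36*u^2 + 196*v^2 + 1), M = 0, N = 14/sqrt(36*u^2 + 196*v^2 + 1).
Assemble K = (LN − M²)/(EG − F²) = 84/(1296*u^4 + 14112*u^2*v^2 + 72*u^2 + 38416*v^4 + 392*v^2 + 1). At (u, v) = (3/2, 0): K = 21/1681.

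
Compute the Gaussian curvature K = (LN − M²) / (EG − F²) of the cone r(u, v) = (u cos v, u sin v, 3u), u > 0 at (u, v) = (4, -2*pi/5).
K = 0

Coefficients of the first fundamental form: E = 10, F = 0, G = u^2.
Coefficients of the second fundamental form: L = 0, M = 0, N = 3*sqrt(10)*u^2/(10*Abs(u)).
Assemble K = (LN − M²)/(EG − F²) = 0. At (u, v) = (4, -2*pi/5): K = 0.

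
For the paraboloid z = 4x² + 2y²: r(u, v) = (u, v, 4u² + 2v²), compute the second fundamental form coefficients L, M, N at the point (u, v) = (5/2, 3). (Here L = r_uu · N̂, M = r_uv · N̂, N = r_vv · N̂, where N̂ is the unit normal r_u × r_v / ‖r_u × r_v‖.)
L = 8*sqrt(545)/545;  M = 0;  N = 4*sqrt(545)/545

Compute the unit normal N̂(u, v) = (-8*u/sqrt(64*u^2 + 16*v^2 + 1), -4*v/sqrt(64*u^2 + 16*v^2 + 1), 1/sqrt(64*u^2 + 16*v^2 + 1)), and the second partials r_uu, r_uv, r_vv. Take dot products:
  L(u, v) = r_uu · N̂ = 8/sqrt(64*u^2 + 16*v^2 + 1),
  M(u, v) = r_uv · N̂ = 0,
  N(u, v) = r_vv · N̂ = 4/sqrt(64*u^2 + 16*v^2 + 1).
Evaluating at (u, v) = (5/2, 3):
  L = 8*sqrt(545)/545, M = 0, N = 4*sqrt(545)/545.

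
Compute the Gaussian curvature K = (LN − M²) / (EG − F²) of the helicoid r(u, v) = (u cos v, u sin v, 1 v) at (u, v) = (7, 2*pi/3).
K = -1/2500

Coefficients of the first fundamental form: E = 1, F = 0, G = u^2 + 1.
Coefficients of the second fundamental form: L = 0, M = -1/sqrt(u^2 + 1), N = 0.
Assemble K = (LN − M²)/(EG − F²) = -1/(u^2 + 1)^2. At (u, v) = (7, 2*pi/3): K = -1/2500.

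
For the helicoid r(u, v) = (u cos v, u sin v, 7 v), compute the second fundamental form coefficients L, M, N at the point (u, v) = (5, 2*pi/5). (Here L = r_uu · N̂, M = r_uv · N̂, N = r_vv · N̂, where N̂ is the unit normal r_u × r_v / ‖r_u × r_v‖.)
L = 0;  M = -7*sqrt(74)/74;  N = 0

Compute the unit normal N̂(u, v) = (7*sin(v)/sqrt(u^2 + 49), -7*cos(v)/sqrt(u^2 + 49), u/sqrt(u^2 + 49)), and the second partials r_uu, r_uv, r_vv. Take dot products:
  L(u, v) = r_uu · N̂ = 0,
  M(u, v) = r_uv · N̂ = -7/sqrt(u^2 + 49),
  N(u, v) = r_vv · N̂ = 0.
Evaluating at (u, v) = (5, 2*pi/5):
  L = 0, M = -7*sqrt(74)/74, N = 0.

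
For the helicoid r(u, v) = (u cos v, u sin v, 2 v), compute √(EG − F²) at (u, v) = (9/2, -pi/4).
√(EG − F²)|_{(9/2, -pi/4)} = sqrt(97)/2

E = 1, F = 0, G = u^2 + 4; EG − F² = u^2 + 4; √(EG − F²) = sqrt(u^2 + 4). At the given point: sqrt(97)/2.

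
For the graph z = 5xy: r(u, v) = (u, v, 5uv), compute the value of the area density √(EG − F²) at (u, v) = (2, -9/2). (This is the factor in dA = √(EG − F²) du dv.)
√(EG − F²)|_{(2, -9/2)} = sqrt(2429)/2

E = 25*v^2 + 1, F = 25*u*v, G = 25*u^2 + 1, so EG − F² = 25*u^2 + 25*v^2 + 1. Taking the positive square root: √(EG − F²) = sqrt(25*u^2 + 25*v^2 + 1). At (u, v) = (2, -9/2): sqrt(2429)/2.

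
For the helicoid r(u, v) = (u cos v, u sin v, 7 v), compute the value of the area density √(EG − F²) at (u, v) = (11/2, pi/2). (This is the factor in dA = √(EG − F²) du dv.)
√(EG − F²)|_{(11/2, pi/2)} = sqrt(317)/2

E = 1, F = 0, G = u^2 + 49, so EG − F² = u^2 + 49. Taking the positive square root: √(EG − F²) = sqrt(u^2 + 49). At (u, v) = (11/2, pi/2): sqrt(317)/2.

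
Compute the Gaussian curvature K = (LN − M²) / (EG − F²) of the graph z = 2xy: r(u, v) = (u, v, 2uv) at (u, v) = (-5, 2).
K = -4/13689

Coefficients of the first fundamental form: E = 4*v^2 + 1, F = 4*u*v, G = 4*u^2 + 1.
Coefficients of the second fundamental form: L = 0, M = 2/sqrt(4*u^2 + 4*v^2 + 1), N = 0.
Assemble K = (LN − M²)/(EG − F²) = -4/(16*u^4 + 32*u^2*v^2 + 8*u^2 + 16*v^4 + 8*v^2 + 1). At (u, v) = (-5, 2): K = -4/13689.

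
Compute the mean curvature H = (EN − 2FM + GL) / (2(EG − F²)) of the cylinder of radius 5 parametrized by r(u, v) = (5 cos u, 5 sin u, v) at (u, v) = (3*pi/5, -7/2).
H = -1/10

With E = 25, F = 0, G = 1, L = -5, M = 0, N = 0, assemble
  H = (EN − 2FM + GL) / (2(EG − F²)) = -1/10.
At (u, v) = (3*pi/5, -7/2): H = -1/10.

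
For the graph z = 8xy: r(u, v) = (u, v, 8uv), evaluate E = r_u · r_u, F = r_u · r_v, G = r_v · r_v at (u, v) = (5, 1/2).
E = 17;  F = 160;  G = 1601

Partials: r_u = (1, 0, 8*v), r_v = (0, 1, 8*u). As functions of (u, v):
  E = r_u · r_u = 64*v^2 + 1,
  F = r_u · r_v = 64*u*v,
  G = r_v · r_v = 64*u^2 + 1.
Evaluating at (u, v) = (5, 1/2): E = 17, F = 160, G = 1601.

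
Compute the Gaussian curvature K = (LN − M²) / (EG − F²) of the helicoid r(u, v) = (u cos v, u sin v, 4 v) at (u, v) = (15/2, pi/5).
K = -256/83521

Coefficients of the first fundamental form: E = 1, F = 0, G = u^2 + 16.
Coefficients of the second fundamental form: L = 0, M = -4/sqrt(u^2 + 16), N = 0.
Assemble K = (LN − M²)/(EG − F²) = -16/(u^2 + 16)^2. At (u, v) = (15/2, pi/5): K = -256/83521.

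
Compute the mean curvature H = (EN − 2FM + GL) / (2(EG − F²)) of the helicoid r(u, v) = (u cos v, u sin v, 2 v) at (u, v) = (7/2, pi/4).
H = 0

With E = 1, F = 0, G = u^2 + 4, L = 0, M = -2/sqrt(u^2 + 4), N = 0, assemble
  H = (EN − 2FM + GL) / (2(EG − F²)) = 0.
At (u, v) = (7/2, pi/4): H = 0.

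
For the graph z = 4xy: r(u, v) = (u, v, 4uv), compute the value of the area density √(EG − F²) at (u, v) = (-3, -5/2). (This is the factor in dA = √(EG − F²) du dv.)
√(EG − F²)|_{(-3, -5/2)} = 7*sqrt(5)

E = 16*v^2 + 1, F = 16*u*v, G = 16*u^2 + 1, so EG − F² = 16*u^2 + 16*v^2 + 1. Taking the positive square root: √(EG − F²) = sqrt(16*u^2 + 16*v^2 + 1). At (u, v) = (-3, -5/2): 7*sqrt(5).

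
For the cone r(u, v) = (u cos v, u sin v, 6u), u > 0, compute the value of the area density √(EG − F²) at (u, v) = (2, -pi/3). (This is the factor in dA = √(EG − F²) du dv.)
√(EG − F²)|_{(2, -pi/3)} = 2*sqrt(37)

E = 37, F = 0, G = u^2, so EG − F² = 37*u^2. Taking the positive square root: √(EG − F²) = sqrt(37)*Abs(u). At (u, v) = (2, -pi/3): 2*sqrt(37).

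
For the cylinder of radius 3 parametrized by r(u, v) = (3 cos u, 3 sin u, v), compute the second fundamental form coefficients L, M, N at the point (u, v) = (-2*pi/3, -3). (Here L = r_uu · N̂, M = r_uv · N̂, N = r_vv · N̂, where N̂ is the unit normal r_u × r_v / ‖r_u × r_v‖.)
L = -3;  M = 0;  N = 0

Compute the unit normal N̂(u, v) = (cos(u), sin(u), 0), and the second partials r_uu, r_uv, r_vv. Take dot products:
  L(u, v) = r_uu · N̂ = -3,
  M(u, v) = r_uv · N̂ = 0,
  N(u, v) = r_vv · N̂ = 0.
Evaluating at (u, v) = (-2*pi/3, -3):
  L = -3, M = 0, N = 0.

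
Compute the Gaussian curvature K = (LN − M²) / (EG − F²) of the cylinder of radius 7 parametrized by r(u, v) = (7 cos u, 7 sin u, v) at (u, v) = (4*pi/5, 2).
K = 0

Coefficients of the first fundamental form: E = 49, F = 0, G = 1.
Coefficients of the second fundamental form: L = -7, M = 0, N = 0.
Assemble K = (LN − M²)/(EG − F²) = 0. At (u, v) = (4*pi/5, 2): K = 0.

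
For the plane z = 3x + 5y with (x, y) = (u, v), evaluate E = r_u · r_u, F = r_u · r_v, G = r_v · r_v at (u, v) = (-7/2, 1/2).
E = 10;  F = 15;  G = 26

Partials: r_u = (1, 0, 3), r_v = (0, 1, 5). As functions of (u, v):
  E = r_u · r_u = 10,
  F = r_u · r_v = 15,
  G = r_v · r_v = 26.
Evaluating at (u, v) = (-7/2, 1/2): E = 10, F = 15, G = 26.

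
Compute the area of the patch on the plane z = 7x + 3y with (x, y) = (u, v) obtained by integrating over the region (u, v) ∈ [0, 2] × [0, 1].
Area = 2*sqrt(59)

Area = ∫∫ √(EG − F²) du dv with √(EG − F²) = sqrt(59). Integrating over [0, 2] × [0, 1] gives 2*sqrt(59).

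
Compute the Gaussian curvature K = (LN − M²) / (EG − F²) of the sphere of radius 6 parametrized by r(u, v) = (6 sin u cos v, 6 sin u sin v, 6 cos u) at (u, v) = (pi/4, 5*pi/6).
K = 1/36

Coefficients of the first fundamental form: E = 36, F = 0, G = 36*sin(u)^2.
Coefficients of the second fundamental form: L = -6*sin(u)/Abs(sin(u)), M = 0, N = -6*sin(u)^3/Abs(sin(u)).
Assemble K = (LN − M²)/(EG − F²) = 1/36. At (u, v) = (pi/4, 5*pi/6): K = 1/36.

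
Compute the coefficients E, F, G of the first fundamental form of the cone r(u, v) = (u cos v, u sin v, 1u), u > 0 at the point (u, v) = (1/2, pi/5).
E = 2;  F = 0;  G = 1/4

Partials: r_u = (cos(v), sin(v), 1), r_v = (-u*sin(v), u*cos(v), 0). As functions of (u, v):
  E = r_u · r_u = 2,
  F = r_u · r_v = 0,
  G = r_v · r_v = u^2.
Evaluating at (u, v) = (1/2, pi/5): E = 2, F = 0, G = 1/4.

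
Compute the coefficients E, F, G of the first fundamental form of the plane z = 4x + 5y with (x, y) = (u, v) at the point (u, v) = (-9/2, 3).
E = 17;  F = 20;  G = 26

Partials: r_u = (1, 0, 4), r_v = (0, 1, 5). As functions of (u, v):
  E = r_u · r_u = 17,
  F = r_u · r_v = 20,
  G = r_v · r_v = 26.
Evaluating at (u, v) = (-9/2, 3): E = 17, F = 20, G = 26.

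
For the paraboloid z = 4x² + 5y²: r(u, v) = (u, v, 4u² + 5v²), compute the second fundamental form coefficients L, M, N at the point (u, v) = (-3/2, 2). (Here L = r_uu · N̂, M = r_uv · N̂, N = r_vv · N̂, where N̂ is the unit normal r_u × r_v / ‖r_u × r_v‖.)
L = 8*sqrt(545)/545;  M = 0;  N = 2*sqrt(545)/109

Compute the unit normal N̂(u, v) = (-8*u/sqrt(64*u^2 + 100*v^2 + 1), -10*v/sqrt(64*u^2 + 100*v^2 + 1), 1/sqrt(64*u^2 + 100*v^2 + 1)), and the second partials r_uu, r_uv, r_vv. Take dot products:
  L(u, v) = r_uu · N̂ = 8/sqrt(64*u^2 + 100*v^2 + 1),
  M(u, v) = r_uv · N̂ = 0,
  N(u, v) = r_vv · N̂ = 10/sqrt(64*u^2 + 100*v^2 + 1).
Evaluating at (u, v) = (-3/2, 2):
  L = 8*sqrt(545)/545, M = 0, N = 2*sqrt(545)/109.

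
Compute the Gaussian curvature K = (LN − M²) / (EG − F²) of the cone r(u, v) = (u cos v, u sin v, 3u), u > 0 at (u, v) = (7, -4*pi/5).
K = 0

Coefficients of the first fundamental form: E = 10, F = 0, G = u^2.
Coefficients of the second fundamental form: L = 0, M = 0, N = 3*sqrt(10)*u^2/(10*Abs(u)).
Assemble K = (LN − M²)/(EG − F²) = 0. At (u, v) = (7, -4*pi/5): K = 0.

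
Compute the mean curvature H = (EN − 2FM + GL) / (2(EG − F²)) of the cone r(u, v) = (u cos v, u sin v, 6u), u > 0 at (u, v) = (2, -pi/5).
H = 3*sqrt(37)/74

With E = 37, F = 0, G = u^2, L = 0, M = 0, N = 6*sqrt(37)*u^2/(37*Abs(u)), assemble
  H = (EN − 2FM + GL) / (2(EG − F²)) = 3*sqrt(37)/(37*Abs(u)).
At (u, v) = (2, -pi/5): H = 3*sqrt(37)/74.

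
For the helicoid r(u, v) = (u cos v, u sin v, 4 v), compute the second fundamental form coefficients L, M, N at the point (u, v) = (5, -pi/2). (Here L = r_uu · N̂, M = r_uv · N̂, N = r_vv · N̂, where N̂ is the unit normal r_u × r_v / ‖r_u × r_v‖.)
L = 0;  M = -4*sqrt(41)/41;  N = 0

Compute the unit normal N̂(u, v) = (4*sin(v)/sqrt(u^2 + 16), -4*cos(v)/sqrt(u^2 + 16), u/sqrt(u^2 + 16)), and the second partials r_uu, r_uv, r_vv. Take dot products:
  L(u, v) = r_uu · N̂ = 0,
  M(u, v) = r_uv · N̂ = -4/sqrt(u^2 + 16),
  N(u, v) = r_vv · N̂ = 0.
Evaluating at (u, v) = (5, -pi/2):
  L = 0, M = -4*sqrt(41)/41, N = 0.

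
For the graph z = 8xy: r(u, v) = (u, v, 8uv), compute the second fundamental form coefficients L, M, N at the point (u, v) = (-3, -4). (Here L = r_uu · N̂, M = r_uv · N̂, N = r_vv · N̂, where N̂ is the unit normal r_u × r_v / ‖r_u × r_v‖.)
L = 0;  M = 8*sqrt(1601)/1601;  N = 0

Compute the unit normal N̂(u, v) = (-8*v/sqrt(64*u^2 + 64*v^2 + 1), -8*u/sqrt(64*u^2 + 64*v^2 + 1), 1/sqrt(64*u^2 + 64*v^2 + 1)), and the second partials r_uu, r_uv, r_vv. Take dot products:
  L(u, v) = r_uu · N̂ = 0,
  M(u, v) = r_uv · N̂ = 8/sqrt(64*u^2 + 64*v^2 + 1),
  N(u, v) = r_vv · N̂ = 0.
Evaluating at (u, v) = (-3, -4):
  L = 0, M = 8*sqrt(1601)/1601, N = 0.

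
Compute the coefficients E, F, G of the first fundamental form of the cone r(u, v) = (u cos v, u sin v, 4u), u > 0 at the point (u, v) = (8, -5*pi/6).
E = 17;  F = 0;  G = 64

Partials: r_u = (cos(v), sin(v), 4), r_v = (-u*sin(v), u*cos(v), 0). As functions of (u, v):
  E = r_u · r_u = 17,
  F = r_u · r_v = 0,
  G = r_v · r_v = u^2.
Evaluating at (u, v) = (8, -5*pi/6): E = 17, F = 0, G = 64.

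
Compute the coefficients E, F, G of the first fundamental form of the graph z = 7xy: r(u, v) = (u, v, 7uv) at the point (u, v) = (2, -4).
E = 785;  F = -392;  G = 197

Partials: r_u = (1, 0, 7*v), r_v = (0, 1, 7*u). As functions of (u, v):
  E = r_u · r_u = 49*v^2 + 1,
  F = r_u · r_v = 49*u*v,
  G = r_v · r_v = 49*u^2 + 1.
Evaluating at (u, v) = (2, -4): E = 785, F = -392, G = 197.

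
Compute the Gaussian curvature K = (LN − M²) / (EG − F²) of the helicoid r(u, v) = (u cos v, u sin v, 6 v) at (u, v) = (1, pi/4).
K = -36/1369

Coefficients of the first fundamental form: E = 1, F = 0, G = u^2 + 36.
Coefficients of the second fundamental form: L = 0, M = -6/sqrt(u^2 + 36), N = 0.
Assemble K = (LN − M²)/(EG − F²) = -36/(u^2 + 36)^2. At (u, v) = (1, pi/4): K = -36/1369.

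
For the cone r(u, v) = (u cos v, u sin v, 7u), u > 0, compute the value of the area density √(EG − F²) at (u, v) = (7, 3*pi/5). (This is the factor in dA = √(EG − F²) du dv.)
√(EG − F²)|_{(7, 3*pi/5)} = 35*sqrt(2)

E = 50, F = 0, G = u^2, so EG − F² = 50*u^2. Taking the positive square root: √(EG − F²) = 5*sqrt(2)*Abs(u). At (u, v) = (7, 3*pi/5): 35*sqrt(2).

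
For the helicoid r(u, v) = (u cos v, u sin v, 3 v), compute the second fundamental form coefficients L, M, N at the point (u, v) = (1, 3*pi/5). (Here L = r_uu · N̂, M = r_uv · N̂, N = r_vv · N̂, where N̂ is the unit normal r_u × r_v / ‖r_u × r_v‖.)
L = 0;  M = -3*sqrt(10)/10;  N = 0

Compute the unit normal N̂(u, v) = (3*sin(v)/sqrt(u^2 + 9), -3*cos(v)/sqrt(u^2 + 9), u/sqrt(u^2 + 9)), and the second partials r_uu, r_uv, r_vv. Take dot products:
  L(u, v) = r_uu · N̂ = 0,
  M(u, v) = r_uv · N̂ = -3/sqrt(u^2 + 9),
  N(u, v) = r_vv · N̂ = 0.
Evaluating at (u, v) = (1, 3*pi/5):
  L = 0, M = -3*sqrt(10)/10, N = 0.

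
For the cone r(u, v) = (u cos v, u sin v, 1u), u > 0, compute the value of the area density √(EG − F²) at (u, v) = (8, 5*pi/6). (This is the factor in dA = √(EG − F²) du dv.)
√(EG − F²)|_{(8, 5*pi/6)} = 8*sqrt(2)

E = 2, F = 0, G = u^2, so EG − F² = 2*u^2. Taking the positive square root: √(EG − F²) = sqrt(2)*Abs(u). At (u, v) = (8, 5*pi/6): 8*sqrt(2).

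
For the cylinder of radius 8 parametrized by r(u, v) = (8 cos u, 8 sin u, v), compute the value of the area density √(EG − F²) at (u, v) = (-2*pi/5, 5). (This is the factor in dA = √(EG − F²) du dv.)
√(EG − F²)|_{(-2*pi/5, 5)} = 8

E = 64, F = 0, G = 1, so EG − F² = 64. Taking the positive square root: √(EG − F²) = 8. At (u, v) = (-2*pi/5, 5): 8.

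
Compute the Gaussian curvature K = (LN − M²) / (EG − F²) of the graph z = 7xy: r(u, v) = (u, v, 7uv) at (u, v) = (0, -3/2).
K = -784/198025

Coefficients of the first fundamental form: E = 49*v^2 + 1, F = 49*u*v, G = 49*u^2 + 1.
Coefficients of the second fundamental form: L = 0, M = 7/sqrt(49*u^2 + 49*v^2 + 1), N = 0.
Assemble K = (LN − M²)/(EG − F²) = -49/(2401*u^4 + 4802*u^2*v^2 + 98*u^2 + 2401*v^4 + 98*v^2 + 1). At (u, v) = (0, -3/2): K = -784/198025.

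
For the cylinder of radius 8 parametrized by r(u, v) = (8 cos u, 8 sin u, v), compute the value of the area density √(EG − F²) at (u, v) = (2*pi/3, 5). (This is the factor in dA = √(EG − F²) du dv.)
√(EG − F²)|_{(2*pi/3, 5)} = 8

E = 64, F = 0, G = 1, so EG − F² = 64. Taking the positive square root: √(EG − F²) = 8. At (u, v) = (2*pi/3, 5): 8.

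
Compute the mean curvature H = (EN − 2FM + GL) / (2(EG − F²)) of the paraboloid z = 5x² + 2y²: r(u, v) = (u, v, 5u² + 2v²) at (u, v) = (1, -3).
H = 927*sqrt(5)/8575

With E = 100*u^2 + 1, F = 40*u*v, G = 16*v^2 + 1, L = 10/sqrt(100*u^2 + 16*v^2 + 1), M = 0, N = 4/sqrt(100*u^2 + 16*v^2 + 1), assemble
  H = (EN − 2FM + GL) / (2(EG − F²)) = (200*u^2 + 80*v^2 + 7)/(100*u^2 + 16*v^2 + 1)^(3/2).
At (u, v) = (1, -3): H = 927*sqrt(5)/8575.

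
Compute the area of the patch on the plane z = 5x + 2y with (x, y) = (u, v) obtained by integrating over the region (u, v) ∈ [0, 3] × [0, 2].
Area = 6*sqrt(30)

Area = ∫∫ √(EG − F²) du dv with √(EG − F²) = sqrt(30). Integrating over [0, 3] × [0, 2] gives 6*sqrt(30).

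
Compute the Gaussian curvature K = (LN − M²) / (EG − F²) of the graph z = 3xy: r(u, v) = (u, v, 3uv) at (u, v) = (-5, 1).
K = -9/55225

Coefficients of the first fundamental form: E = 9*v^2 + 1, F = 9*u*v, G = 9*u^2 + 1.
Coefficients of the second fundamental form: L = 0, M = 3/sqrt(9*u^2 + 9*v^2 + 1), N = 0.
Assemble K = (LN − M²)/(EG − F²) = -9/(81*u^4 + 162*u^2*v^2 + 18*u^2 + 81*v^4 + 18*v^2 + 1). At (u, v) = (-5, 1): K = -9/55225.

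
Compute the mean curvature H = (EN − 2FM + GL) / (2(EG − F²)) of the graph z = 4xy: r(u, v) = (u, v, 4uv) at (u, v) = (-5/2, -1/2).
H = -16*sqrt(105)/2205

With E = 16*v^2 + 1, F = 16*u*v, G = 16*u^2 + 1, L = 0, M = 4/sqrt(16*u^2 + 16*v^2 + 1), N = 0, assemble
  H = (EN − 2FM + GL) / (2(EG − F²)) = -64*u*v/(16*u^2 + 16*v^2 + 1)^(3/2).
At (u, v) = (-5/2, -1/2): H = -16*sqrt(105)/2205.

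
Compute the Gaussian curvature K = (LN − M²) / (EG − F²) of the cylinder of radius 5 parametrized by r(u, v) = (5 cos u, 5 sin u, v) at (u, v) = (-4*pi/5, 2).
K = 0

Coefficients of the first fundamental form: E = 25, F = 0, G = 1.
Coefficients of the second fundamental form: L = -5, M = 0, N = 0.
Assemble K = (LN − M²)/(EG − F²) = 0. At (u, v) = (-4*pi/5, 2): K = 0.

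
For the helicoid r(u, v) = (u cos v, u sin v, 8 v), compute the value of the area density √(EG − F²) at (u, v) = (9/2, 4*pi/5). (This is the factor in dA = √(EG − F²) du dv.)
√(EG − F²)|_{(9/2, 4*pi/5)} = sqrt(337)/2

E = 1, F = 0, G = u^2 + 64, so EG − F² = u^2 + 64. Taking the positive square root: √(EG − F²) = sqrt(u^2 + 64). At (u, v) = (9/2, 4*pi/5): sqrt(337)/2.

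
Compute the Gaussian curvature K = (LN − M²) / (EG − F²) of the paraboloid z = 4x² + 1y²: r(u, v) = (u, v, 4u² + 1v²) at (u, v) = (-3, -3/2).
K = 4/85849

Coefficients of the first fundamental form: E = 64*u^2 + 1, F = 16*u*v, G = 4*v^2 + 1.
Coefficients of the second fundamental form: L = 8/sqrt(64*u^2 + 4*v^2 + 1), M = 0, N = 2/sqrt(64*u^2 + 4*v^2 + 1).
Assemble K = (LN − M²)/(EG − F²) = 16/(4096*u^4 + 512*u^2*v^2 + 128*u^2 + 16*v^4 + 8*v^2 + 1). At (u, v) = (-3, -3/2): K = 4/85849.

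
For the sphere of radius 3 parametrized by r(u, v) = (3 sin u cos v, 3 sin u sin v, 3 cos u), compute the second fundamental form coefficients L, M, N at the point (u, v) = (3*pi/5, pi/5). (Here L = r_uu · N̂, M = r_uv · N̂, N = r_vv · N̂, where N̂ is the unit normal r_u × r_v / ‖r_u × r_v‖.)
L = -3;  M = 0;  N = -15/8 - 3*sqrt(5)/8

Compute the unit normal N̂(u, v) = (sin(u)^2*cos(v)/Abs(sin(u)), sin(u)^2*sin(v)/Abs(sin(u)), sin(2*u)/(2*Abs(sin(u)))), and the second partials r_uu, r_uv, r_vv. Take dot products:
  L(u, v) = r_uu · N̂ = -3*sin(u)/Abs(sin(u)),
  M(u, v) = r_uv · N̂ = 0,
  N(u, v) = r_vv · N̂ = -3*sin(u)^3/Abs(sin(u)).
Evaluating at (u, v) = (3*pi/5, pi/5):
  L = -3, M = 0, N = -15/8 - 3*sqrt(5)/8.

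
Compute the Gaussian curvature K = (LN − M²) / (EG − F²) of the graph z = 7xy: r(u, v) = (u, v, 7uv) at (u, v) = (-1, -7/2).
K = -784/6765201

Coefficients of the first fundamental form: E = 49*v^2 + 1, F = 49*u*v, G = 49*u^2 + 1.
Coefficients of the second fundamental form: L = 0, M = 7/sqrt(49*u^2 + 49*v^2 + 1), N = 0.
Assemble K = (LN − M²)/(EG − F²) = -49/(2401*u^4 + 4802*u^2*v^2 + 98*u^2 + 2401*v^4 + 98*v^2 + 1). At (u, v) = (-1, -7/2): K = -784/6765201.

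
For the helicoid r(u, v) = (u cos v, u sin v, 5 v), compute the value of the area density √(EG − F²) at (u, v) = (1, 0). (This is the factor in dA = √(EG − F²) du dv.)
√(EG − F²)|_{(1, 0)} = sqrt(26)

E = 1, F = 0, G = u^2 + 25, so EG − F² = u^2 + 25. Taking the positive square root: √(EG − F²) = sqrt(u^2 + 25). At (u, v) = (1, 0): sqrt(26).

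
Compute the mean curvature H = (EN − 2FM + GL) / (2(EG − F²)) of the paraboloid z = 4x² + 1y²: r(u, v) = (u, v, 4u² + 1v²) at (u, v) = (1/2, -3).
H = 165*sqrt(53)/2809

With E = 64*u^2 + 1, F = 16*u*v, G = 4*v^2 + 1, L = 8/sqrt(64*u^2 + 4*v^2 + 1), M = 0, N = 2/sqrt(64*u^2 + 4*v^2 + 1), assemble
  H = (EN − 2FM + GL) / (2(EG − F²)) = (64*u^2 + 16*v^2 + 5)/(64*u^2 + 4*v^2 + 1)^(3/2).
At (u, v) = (1/2, -3): H = 165*sqrt(53)/2809.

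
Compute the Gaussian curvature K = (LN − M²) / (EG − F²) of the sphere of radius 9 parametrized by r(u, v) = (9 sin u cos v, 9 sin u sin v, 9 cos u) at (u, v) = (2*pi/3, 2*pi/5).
K = 1/81

Coefficients of the first fundamental form: E = 81, F = 0, G = 81*sin(u)^2.
Coefficients of the second fundamental form: L = -9*sin(u)/Abs(sin(u)), M = 0, N = -9*sin(u)^3/Abs(sin(u)).
Assemble K = (LN − M²)/(EG − F²) = 1/81. At (u, v) = (2*pi/3, 2*pi/5): K = 1/81.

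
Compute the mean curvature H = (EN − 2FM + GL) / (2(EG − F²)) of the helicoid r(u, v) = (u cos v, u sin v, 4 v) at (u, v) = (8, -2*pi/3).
H = 0

With E = 1, F = 0, G = u^2 + 16, L = 0, M = -4/sqrt(u^2 + 16), N = 0, assemble
  H = (EN − 2FM + GL) / (2(EG − F²)) = 0.
At (u, v) = (8, -2*pi/3): H = 0.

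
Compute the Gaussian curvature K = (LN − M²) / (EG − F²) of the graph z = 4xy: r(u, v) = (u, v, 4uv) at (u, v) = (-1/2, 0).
K = -16/25

Coefficients of the first fundamental form: E = 16*v^2 + 1, F = 16*u*v, G = 16*u^2 + 1.
Coefficients of the second fundamental form: L = 0, M = 4/sqrt(16*u^2 + 16*v^2 + 1), N = 0.
Assemble K = (LN − M²)/(EG − F²) = -16/(256*u^4 + 512*u^2*v^2 + 32*u^2 + 256*v^4 + 32*v^2 + 1). At (u, v) = (-1/2, 0): K = -16/25.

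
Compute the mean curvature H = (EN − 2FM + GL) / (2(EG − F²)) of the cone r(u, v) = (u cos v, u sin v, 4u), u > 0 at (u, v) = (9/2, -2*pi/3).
H = 4*sqrt(17)/153

With E = 17, F = 0, G = u^2, L = 0, M = 0, N = 4*sqrt(17)*u^2/(17*Abs(u)), assemble
  H = (EN − 2FM + GL) / (2(EG − F²)) = 2*sqrt(17)/(17*Abs(u)).
At (u, v) = (9/2, -2*pi/3): H = 4*sqrt(17)/153.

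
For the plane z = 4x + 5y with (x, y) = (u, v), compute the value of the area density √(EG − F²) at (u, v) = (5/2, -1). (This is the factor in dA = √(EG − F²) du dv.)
√(EG − F²)|_{(5/2, -1)} = sqrt(42)

E = 17, F = 20, G = 26, so EG − F² = 42. Taking the positive square root: √(EG − F²) = sqrt(42). At (u, v) = (5/2, -1): sqrt(42).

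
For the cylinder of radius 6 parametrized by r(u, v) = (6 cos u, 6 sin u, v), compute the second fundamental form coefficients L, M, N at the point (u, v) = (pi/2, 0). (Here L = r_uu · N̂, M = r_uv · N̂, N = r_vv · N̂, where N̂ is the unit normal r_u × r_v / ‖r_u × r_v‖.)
L = -6;  M = 0;  N = 0

Compute the unit normal N̂(u, v) = (cos(u), sin(u), 0), and the second partials r_uu, r_uv, r_vv. Take dot products:
  L(u, v) = r_uu · N̂ = -6,
  M(u, v) = r_uv · N̂ = 0,
  N(u, v) = r_vv · N̂ = 0.
Evaluating at (u, v) = (pi/2, 0):
  L = -6, M = 0, N = 0.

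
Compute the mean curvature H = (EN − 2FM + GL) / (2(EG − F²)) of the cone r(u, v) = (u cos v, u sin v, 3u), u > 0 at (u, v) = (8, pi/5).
H = 3*sqrt(10)/160

With E = 10, F = 0, G = u^2, L = 0, M = 0, N = 3*sqrt(10)*u^2/(10*Abs(u)), assemble
  H = (EN − 2FM + GL) / (2(EG − F²)) = 3*sqrt(10)/(20*Abs(u)).
At (u, v) = (8, pi/5): H = 3*sqrt(10)/160.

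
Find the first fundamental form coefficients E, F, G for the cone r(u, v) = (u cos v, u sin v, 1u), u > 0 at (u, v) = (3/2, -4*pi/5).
E = 2;  F = 0;  G = 9/4

Partials: r_u = (cos(v), sin(v), 1), r_v = (-u*sin(v), u*cos(v), 0). As functions of (u, v):
  E = r_u · r_u = 2,
  F = r_u · r_v = 0,
  G = r_v · r_v = u^2.
Evaluating at (u, v) = (3/2, -4*pi/5): E = 2, F = 0, G = 9/4.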